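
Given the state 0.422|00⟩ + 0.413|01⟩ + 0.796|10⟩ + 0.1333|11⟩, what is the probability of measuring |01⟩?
0.1706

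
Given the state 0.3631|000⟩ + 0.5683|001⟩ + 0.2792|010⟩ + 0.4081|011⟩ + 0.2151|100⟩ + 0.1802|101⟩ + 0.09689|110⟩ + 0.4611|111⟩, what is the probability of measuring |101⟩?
0.03247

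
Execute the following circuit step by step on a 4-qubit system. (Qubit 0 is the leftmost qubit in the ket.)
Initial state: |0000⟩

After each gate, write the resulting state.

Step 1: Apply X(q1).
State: |0100⟩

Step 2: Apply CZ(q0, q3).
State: |0100⟩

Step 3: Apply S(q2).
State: |0100⟩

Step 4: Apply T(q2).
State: |0100⟩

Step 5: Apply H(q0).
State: 1/√2|0100⟩ + 1/√2|1100⟩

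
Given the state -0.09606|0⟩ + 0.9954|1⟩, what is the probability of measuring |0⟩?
0.009228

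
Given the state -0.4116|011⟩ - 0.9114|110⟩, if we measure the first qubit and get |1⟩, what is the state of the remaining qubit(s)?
-|10⟩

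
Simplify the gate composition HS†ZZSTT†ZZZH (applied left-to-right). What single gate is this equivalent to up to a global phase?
X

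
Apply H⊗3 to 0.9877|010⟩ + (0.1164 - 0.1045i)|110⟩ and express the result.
(0.3904 - 0.03695i)|000⟩ + (0.3904 - 0.03695i)|001⟩ + (-0.3904 + 0.03695i)|010⟩ + (-0.3904 + 0.03695i)|011⟩ + (0.3081 + 0.03695i)|100⟩ + (0.3081 + 0.03695i)|101⟩ + (-0.3081 - 0.03695i)|110⟩ + (-0.3081 - 0.03695i)|111⟩

H⊗3 gives amp(|y⟩) = (1/2√2) Σ_x (−1)^(x·y) amp(|x⟩), where x·y is the number of positions in which both x and y have a 1.
|000⟩: (0.9877 + (0.1164 - 0.1045i))/(2√2) = (0.3904 - 0.03695i)
|001⟩: (0.9877 + (0.1164 - 0.1045i))/(2√2) = (0.3904 - 0.03695i)
|010⟩: (-0.9877 - (0.1164 - 0.1045i))/(2√2) = (-0.3904 + 0.03695i)
|011⟩: (-0.9877 - (0.1164 - 0.1045i))/(2√2) = (-0.3904 + 0.03695i)
|100⟩: (0.9877 - (0.1164 - 0.1045i))/(2√2) = (0.3081 + 0.03695i)
|101⟩: (0.9877 - (0.1164 - 0.1045i))/(2√2) = (0.3081 + 0.03695i)
|110⟩: (-0.9877 + (0.1164 - 0.1045i))/(2√2) = (-0.3081 - 0.03695i)
|111⟩: (-0.9877 + (0.1164 - 0.1045i))/(2√2) = (-0.3081 - 0.03695i)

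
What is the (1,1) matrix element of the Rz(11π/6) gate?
(-0.9659 + 0.2588i)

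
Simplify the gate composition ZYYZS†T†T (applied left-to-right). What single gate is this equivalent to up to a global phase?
S†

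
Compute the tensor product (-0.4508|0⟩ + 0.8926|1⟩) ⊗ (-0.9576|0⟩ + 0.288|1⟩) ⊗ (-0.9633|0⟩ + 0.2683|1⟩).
-0.4158|000⟩ + 0.1158|001⟩ + 0.1251|010⟩ - 0.03483|011⟩ + 0.8234|100⟩ - 0.2293|101⟩ - 0.2476|110⟩ + 0.06897|111⟩

amp(|b₁b₂…⟩) = product of the factor amplitudes for bits b₁, b₂, …; only kets whose every factor amplitude is nonzero survive.
|000⟩: (-0.4508)(-0.9576)(-0.9633) = -0.4158
|001⟩: (-0.4508)(-0.9576)(0.2683) = 0.1158
|010⟩: (-0.4508)(0.288)(-0.9633) = 0.1251
|011⟩: (-0.4508)(0.288)(0.2683) = -0.03483
|100⟩: (0.8926)(-0.9576)(-0.9633) = 0.8234
|101⟩: (0.8926)(-0.9576)(0.2683) = -0.2293
|110⟩: (0.8926)(0.288)(-0.9633) = -0.2476
|111⟩: (0.8926)(0.288)(0.2683) = 0.06897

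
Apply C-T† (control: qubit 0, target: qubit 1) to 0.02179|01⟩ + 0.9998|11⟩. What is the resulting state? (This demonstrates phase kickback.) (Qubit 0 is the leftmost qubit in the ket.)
0.02179|01⟩ + (0.707 - 0.707i)|11⟩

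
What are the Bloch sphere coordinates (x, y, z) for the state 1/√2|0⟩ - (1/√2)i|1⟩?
(0, -1, 0)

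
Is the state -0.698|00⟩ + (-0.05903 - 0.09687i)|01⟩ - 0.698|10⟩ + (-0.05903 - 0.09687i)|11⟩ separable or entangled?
Separable

Writing the state as a|00⟩ + b|01⟩ + c|10⟩ + d|11⟩, it is a product state iff ad − bc = 0.
Here (a, b, c, d) = (-0.698, (-0.05903 - 0.09687i), -0.698, (-0.05903 - 0.09687i)): ad − bc = (-0.698)(-0.05903 - 0.09687i) − (-0.05903 - 0.09687i)(-0.698) = 0, so the state is separable.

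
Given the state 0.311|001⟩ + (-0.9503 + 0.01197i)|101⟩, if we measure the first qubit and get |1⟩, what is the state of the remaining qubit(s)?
(-0.9999 + 0.0126i)|01⟩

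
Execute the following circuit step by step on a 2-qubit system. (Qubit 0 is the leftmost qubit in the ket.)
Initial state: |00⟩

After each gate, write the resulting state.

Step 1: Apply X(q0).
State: |10⟩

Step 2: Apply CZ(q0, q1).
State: |10⟩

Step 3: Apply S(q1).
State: |10⟩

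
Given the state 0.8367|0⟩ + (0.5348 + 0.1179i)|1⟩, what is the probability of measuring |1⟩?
0.2999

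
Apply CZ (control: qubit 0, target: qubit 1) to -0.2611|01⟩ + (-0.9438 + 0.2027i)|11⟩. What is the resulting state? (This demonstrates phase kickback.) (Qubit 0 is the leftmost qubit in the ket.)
-0.2611|01⟩ + (0.9438 - 0.2027i)|11⟩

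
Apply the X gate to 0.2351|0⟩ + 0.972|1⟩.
0.972|0⟩ + 0.2351|1⟩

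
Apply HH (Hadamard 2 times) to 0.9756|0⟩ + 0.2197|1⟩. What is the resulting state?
0.9756|0⟩ + 0.2197|1⟩

H² = I, so an even number of Hadamards cancels: H^2 = I and the state is unchanged.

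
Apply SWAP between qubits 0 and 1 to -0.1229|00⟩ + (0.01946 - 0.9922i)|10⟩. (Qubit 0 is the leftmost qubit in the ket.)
-0.1229|00⟩ + (0.01946 - 0.9922i)|01⟩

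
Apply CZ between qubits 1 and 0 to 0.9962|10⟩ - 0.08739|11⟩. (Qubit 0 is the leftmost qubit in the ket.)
0.9962|10⟩ + 0.08739|11⟩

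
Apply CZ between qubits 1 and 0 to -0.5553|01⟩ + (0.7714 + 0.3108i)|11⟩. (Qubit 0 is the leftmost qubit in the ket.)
-0.5553|01⟩ + (-0.7714 - 0.3108i)|11⟩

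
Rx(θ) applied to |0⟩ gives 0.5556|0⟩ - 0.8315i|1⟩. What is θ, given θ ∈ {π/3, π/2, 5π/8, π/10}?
5π/8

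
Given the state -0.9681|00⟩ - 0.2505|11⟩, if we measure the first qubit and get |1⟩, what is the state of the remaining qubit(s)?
-|1⟩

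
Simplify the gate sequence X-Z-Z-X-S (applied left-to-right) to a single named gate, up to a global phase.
S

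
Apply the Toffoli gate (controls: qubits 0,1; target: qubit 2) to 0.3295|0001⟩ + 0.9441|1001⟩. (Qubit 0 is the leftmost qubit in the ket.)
0.3295|0001⟩ + 0.9441|1001⟩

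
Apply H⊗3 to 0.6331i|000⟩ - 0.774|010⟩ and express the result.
(-0.2737 + 0.2238i)|000⟩ + (-0.2737 + 0.2238i)|001⟩ + (0.2737 + 0.2238i)|010⟩ + (0.2737 + 0.2238i)|011⟩ + (-0.2737 + 0.2238i)|100⟩ + (-0.2737 + 0.2238i)|101⟩ + (0.2737 + 0.2238i)|110⟩ + (0.2737 + 0.2238i)|111⟩

H⊗3 gives amp(|y⟩) = (1/2√2) Σ_x (−1)^(x·y) amp(|x⟩), where x·y is the number of positions in which both x and y have a 1.
|000⟩: (0.6331i - 0.774)/(2√2) = (-0.2737 + 0.2238i)
|001⟩: (0.6331i - 0.774)/(2√2) = (-0.2737 + 0.2238i)
|010⟩: (0.6331i + 0.774)/(2√2) = (0.2737 + 0.2238i)
|011⟩: (0.6331i + 0.774)/(2√2) = (0.2737 + 0.2238i)
|100⟩: (0.6331i - 0.774)/(2√2) = (-0.2737 + 0.2238i)
|101⟩: (0.6331i - 0.774)/(2√2) = (-0.2737 + 0.2238i)
|110⟩: (0.6331i + 0.774)/(2√2) = (0.2737 + 0.2238i)
|111⟩: (0.6331i + 0.774)/(2√2) = (0.2737 + 0.2238i)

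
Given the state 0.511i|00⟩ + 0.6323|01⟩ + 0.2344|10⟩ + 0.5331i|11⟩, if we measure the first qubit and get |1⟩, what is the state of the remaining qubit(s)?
0.4025|0⟩ + 0.9154i|1⟩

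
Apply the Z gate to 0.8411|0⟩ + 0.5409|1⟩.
0.8411|0⟩ - 0.5409|1⟩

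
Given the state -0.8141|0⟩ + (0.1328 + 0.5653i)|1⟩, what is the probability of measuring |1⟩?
0.3372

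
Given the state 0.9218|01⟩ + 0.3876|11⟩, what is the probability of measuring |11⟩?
0.1502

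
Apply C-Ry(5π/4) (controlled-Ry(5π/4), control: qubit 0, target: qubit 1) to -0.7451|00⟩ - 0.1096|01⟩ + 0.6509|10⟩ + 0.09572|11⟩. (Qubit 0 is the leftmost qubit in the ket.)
-0.7451|00⟩ - 0.1096|01⟩ - 0.3375|10⟩ + 0.5647|11⟩

C-Ry(5π/4) leaves the control-|0⟩ kets |00⟩, |01⟩ unchanged and applies Ry(5π/4) to qubit 1 on the control-|1⟩ pair (|10⟩, |11⟩).
Ry(5π/4) = [[cos(θ/2), −sin(θ/2)], [sin(θ/2), cos(θ/2)]]; θ = 5π/4, cos(θ/2) ≈ -0.382683, sin(θ/2) ≈ 0.92388.
With a = amp(|10⟩) = 0.6509 and b = amp(|11⟩) = 0.09572:
new amp(|10⟩) = (-0.382683)·a + (-0.92388)·b = -0.3375
new amp(|11⟩) = (0.92388)·a + (-0.382683)·b = 0.5647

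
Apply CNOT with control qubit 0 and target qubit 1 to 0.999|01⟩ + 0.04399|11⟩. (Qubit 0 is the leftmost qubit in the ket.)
0.999|01⟩ + 0.04399|10⟩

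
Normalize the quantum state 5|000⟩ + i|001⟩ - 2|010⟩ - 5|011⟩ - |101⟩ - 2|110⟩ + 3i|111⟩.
0.6019|000⟩ + 0.1204i|001⟩ - 0.2408|010⟩ - 0.6019|011⟩ - 0.1204|101⟩ - 0.2408|110⟩ + 0.3612i|111⟩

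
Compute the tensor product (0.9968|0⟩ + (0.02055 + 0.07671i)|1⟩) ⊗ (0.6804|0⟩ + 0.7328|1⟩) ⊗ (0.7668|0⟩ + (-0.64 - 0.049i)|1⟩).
0.5201|000⟩ + (-0.4341 - 0.03323i)|001⟩ + 0.5601|010⟩ + (-0.4675 - 0.03579i)|011⟩ + (0.01072 + 0.04002i)|100⟩ + (-0.006391 - 0.03409i)|101⟩ + (0.01155 + 0.0431i)|110⟩ + (-0.006883 - 0.03671i)|111⟩

amp(|b₁b₂…⟩) = product of the factor amplitudes for bits b₁, b₂, …; only kets whose every factor amplitude is nonzero survive.
|000⟩: (0.9968)(0.6804)(0.7668) = 0.5201
|001⟩: (0.9968)(0.6804)(-0.64 - 0.049i) = (-0.4341 - 0.03323i)
|010⟩: (0.9968)(0.7328)(0.7668) = 0.5601
|011⟩: (0.9968)(0.7328)(-0.64 - 0.049i) = (-0.4675 - 0.03579i)
|100⟩: (0.02055 + 0.07671i)(0.6804)(0.7668) = (0.01072 + 0.04002i)
|101⟩: (0.02055 + 0.07671i)(0.6804)(-0.64 - 0.049i) = (-0.006391 - 0.03409i)
|110⟩: (0.02055 + 0.07671i)(0.7328)(0.7668) = (0.01155 + 0.0431i)
|111⟩: (0.02055 + 0.07671i)(0.7328)(-0.64 - 0.049i) = (-0.006883 - 0.03671i)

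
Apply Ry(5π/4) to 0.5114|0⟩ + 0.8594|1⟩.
-0.9897|0⟩ + 0.1436|1⟩

Ry(5π/4) = [[cos(θ/2), −sin(θ/2)], [sin(θ/2), cos(θ/2)]]; θ = 5π/4, cos(θ/2) ≈ -0.382683, sin(θ/2) ≈ 0.92388.
With a = amp(|0⟩) = 0.5114 and b = amp(|1⟩) = 0.8594:
new amp(|0⟩) = (-0.382683)·a + (-0.92388)·b = -0.9897
new amp(|1⟩) = (0.92388)·a + (-0.382683)·b = 0.1436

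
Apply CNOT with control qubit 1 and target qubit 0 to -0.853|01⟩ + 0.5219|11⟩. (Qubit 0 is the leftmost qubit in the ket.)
0.5219|01⟩ - 0.853|11⟩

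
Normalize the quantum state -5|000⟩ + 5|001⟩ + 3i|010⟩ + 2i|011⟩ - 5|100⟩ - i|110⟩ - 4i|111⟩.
-0.488|000⟩ + 0.488|001⟩ + 0.2928i|010⟩ + 0.1952i|011⟩ - 0.488|100⟩ - 0.09759i|110⟩ - 0.3904i|111⟩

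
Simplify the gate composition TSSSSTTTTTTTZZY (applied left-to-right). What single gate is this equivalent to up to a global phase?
Y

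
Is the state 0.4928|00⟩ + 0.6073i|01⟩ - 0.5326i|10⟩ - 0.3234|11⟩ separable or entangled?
Entangled

Writing the state as a|00⟩ + b|01⟩ + c|10⟩ + d|11⟩, it is a product state iff ad − bc = 0.
Here (a, b, c, d) = (0.4928, 0.6073i, -0.5326i, -0.3234): ad − bc = (0.4928)(-0.3234) − (0.6073i)(-0.5326i) = -0.4828 ≠ 0, so the state is entangled.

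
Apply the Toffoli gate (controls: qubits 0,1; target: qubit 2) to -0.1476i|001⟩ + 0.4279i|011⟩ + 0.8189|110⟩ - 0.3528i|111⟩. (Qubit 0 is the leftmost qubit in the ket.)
-0.1476i|001⟩ + 0.4279i|011⟩ - 0.3528i|110⟩ + 0.8189|111⟩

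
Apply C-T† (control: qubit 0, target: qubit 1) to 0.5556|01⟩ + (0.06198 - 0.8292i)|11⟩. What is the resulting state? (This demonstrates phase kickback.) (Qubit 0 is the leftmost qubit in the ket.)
0.5556|01⟩ + (-0.5425 - 0.6302i)|11⟩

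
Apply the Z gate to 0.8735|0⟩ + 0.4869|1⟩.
0.8735|0⟩ - 0.4869|1⟩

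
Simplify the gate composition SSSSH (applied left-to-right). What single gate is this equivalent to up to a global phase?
H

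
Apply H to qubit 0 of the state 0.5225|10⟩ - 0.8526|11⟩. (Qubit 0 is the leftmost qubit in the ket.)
0.3695|00⟩ - 0.6029|01⟩ - 0.3695|10⟩ + 0.6029|11⟩

H on qubit 0 mixes each pair of kets that differ only in qubit 0: amplitudes (a, b) of (|…0…⟩, |…1…⟩) become ((a + b)/√2, (a − b)/√2). Kets absent from the input have amplitude 0.
(|00⟩, |10⟩): (a, b) = (0, 0.5225) → (0.3695, -0.3695)
(|01⟩, |11⟩): (a, b) = (0, -0.8526) → (-0.6029, 0.6029)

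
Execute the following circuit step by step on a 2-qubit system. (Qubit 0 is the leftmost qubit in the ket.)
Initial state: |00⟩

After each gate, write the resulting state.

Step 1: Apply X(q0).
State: |10⟩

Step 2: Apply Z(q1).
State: |10⟩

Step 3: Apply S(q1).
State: |10⟩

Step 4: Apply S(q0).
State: i|10⟩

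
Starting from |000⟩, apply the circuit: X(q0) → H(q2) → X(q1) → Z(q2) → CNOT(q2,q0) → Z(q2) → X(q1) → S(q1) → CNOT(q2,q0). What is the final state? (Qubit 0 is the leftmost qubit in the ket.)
1/√2|100⟩ + 1/√2|101⟩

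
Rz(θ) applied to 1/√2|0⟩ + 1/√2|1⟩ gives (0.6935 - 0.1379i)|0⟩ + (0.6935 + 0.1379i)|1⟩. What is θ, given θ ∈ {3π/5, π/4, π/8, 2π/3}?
π/8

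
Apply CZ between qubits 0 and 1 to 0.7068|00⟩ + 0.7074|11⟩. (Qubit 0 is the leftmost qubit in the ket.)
0.7068|00⟩ - 0.7074|11⟩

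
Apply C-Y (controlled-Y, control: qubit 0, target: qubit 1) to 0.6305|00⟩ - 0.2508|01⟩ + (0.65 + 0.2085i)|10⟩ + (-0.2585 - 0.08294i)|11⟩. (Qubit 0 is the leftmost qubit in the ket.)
0.6305|00⟩ - 0.2508|01⟩ + (-0.08294 + 0.2585i)|10⟩ + (-0.2085 + 0.65i)|11⟩

C-Y leaves the control-|0⟩ kets |00⟩, |01⟩ unchanged and applies Y to qubit 1 on the control-|1⟩ pair (|10⟩, |11⟩).
Y = [[0, -i], [i, 0]].
With a = amp(|10⟩) = (0.65 + 0.2085i) and b = amp(|11⟩) = (-0.2585 - 0.08294i):
new amp(|10⟩) = (-i)·b = (-0.08294 + 0.2585i)
new amp(|11⟩) = (i)·a = (-0.2085 + 0.65i)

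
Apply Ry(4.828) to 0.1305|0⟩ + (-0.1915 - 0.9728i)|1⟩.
(0.02991 + 0.647i)|0⟩ + (0.2298 + 0.7265i)|1⟩

Ry(4.828) = [[cos(θ/2), −sin(θ/2)], [sin(θ/2), cos(θ/2)]]; θ = 4.828, cos(θ/2) ≈ -0.746778, sin(θ/2) ≈ 0.665074.
With a = amp(|0⟩) = 0.1305 and b = amp(|1⟩) = (-0.1915 - 0.9728i):
new amp(|0⟩) = (-0.746778)·a + (-0.665074)·b = (0.02991 + 0.647i)
new amp(|1⟩) = (0.665074)·a + (-0.746778)·b = (0.2298 + 0.7265i)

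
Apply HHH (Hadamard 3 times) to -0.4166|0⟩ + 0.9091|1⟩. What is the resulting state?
0.3483|0⟩ - 0.9374|1⟩

H² = I, so H^3 = H: a single Hadamard. With (a, b) = (-0.4166, 0.9091), H gives ((a + b)/√2, (a − b)/√2) = (0.3483, -0.9374).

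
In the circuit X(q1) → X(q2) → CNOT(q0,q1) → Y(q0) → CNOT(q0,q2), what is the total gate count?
5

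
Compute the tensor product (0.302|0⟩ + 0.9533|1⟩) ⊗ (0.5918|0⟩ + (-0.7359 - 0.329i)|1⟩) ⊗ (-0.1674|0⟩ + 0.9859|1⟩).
-0.02992|000⟩ + 0.1762|001⟩ + (0.0372 + 0.01663i)|010⟩ + (-0.2191 - 0.09796i)|011⟩ - 0.09444|100⟩ + 0.5562|101⟩ + (0.1174 + 0.0525i)|110⟩ + (-0.6916 - 0.3092i)|111⟩

amp(|b₁b₂…⟩) = product of the factor amplitudes for bits b₁, b₂, …; only kets whose every factor amplitude is nonzero survive.
|000⟩: (0.302)(0.5918)(-0.1674) = -0.02992
|001⟩: (0.302)(0.5918)(0.9859) = 0.1762
|010⟩: (0.302)(-0.7359 - 0.329i)(-0.1674) = (0.0372 + 0.01663i)
|011⟩: (0.302)(-0.7359 - 0.329i)(0.9859) = (-0.2191 - 0.09796i)
|100⟩: (0.9533)(0.5918)(-0.1674) = -0.09444
|101⟩: (0.9533)(0.5918)(0.9859) = 0.5562
|110⟩: (0.9533)(-0.7359 - 0.329i)(-0.1674) = (0.1174 + 0.0525i)
|111⟩: (0.9533)(-0.7359 - 0.329i)(0.9859) = (-0.6916 - 0.3092i)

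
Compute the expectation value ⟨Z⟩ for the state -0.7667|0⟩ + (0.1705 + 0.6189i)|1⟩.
0.1757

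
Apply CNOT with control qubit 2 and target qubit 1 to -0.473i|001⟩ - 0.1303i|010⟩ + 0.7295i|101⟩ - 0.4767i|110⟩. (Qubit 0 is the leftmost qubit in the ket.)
-0.1303i|010⟩ - 0.473i|011⟩ - 0.4767i|110⟩ + 0.7295i|111⟩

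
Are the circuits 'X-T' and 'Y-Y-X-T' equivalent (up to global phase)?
Yes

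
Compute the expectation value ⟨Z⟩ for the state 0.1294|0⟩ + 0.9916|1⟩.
-0.9665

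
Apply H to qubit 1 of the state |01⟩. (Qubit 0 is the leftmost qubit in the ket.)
1/√2|00⟩ - 1/√2|01⟩

H on qubit 1 mixes each pair of kets that differ only in qubit 1: amplitudes (a, b) of (|…0…⟩, |…1…⟩) become ((a + b)/√2, (a − b)/√2). Kets absent from the input have amplitude 0.
(|00⟩, |01⟩): (a, b) = (0, 1) → (1/√2, -1/√2)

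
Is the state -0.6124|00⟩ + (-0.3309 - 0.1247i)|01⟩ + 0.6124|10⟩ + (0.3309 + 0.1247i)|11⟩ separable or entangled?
Separable

Writing the state as a|00⟩ + b|01⟩ + c|10⟩ + d|11⟩, it is a product state iff ad − bc = 0.
Here (a, b, c, d) = (-0.6124, (-0.3309 - 0.1247i), 0.6124, (0.3309 + 0.1247i)): ad − bc = (-0.6124)(0.3309 + 0.1247i) − (-0.3309 - 0.1247i)(0.6124) = 0, so the state is separable.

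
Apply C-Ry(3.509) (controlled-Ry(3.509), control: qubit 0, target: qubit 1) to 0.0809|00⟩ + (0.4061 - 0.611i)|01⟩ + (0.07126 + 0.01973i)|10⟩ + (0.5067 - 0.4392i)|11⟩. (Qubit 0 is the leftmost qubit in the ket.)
0.0809|00⟩ + (0.4061 - 0.611i)|01⟩ + (-0.5112 + 0.4282i)|10⟩ + (-0.0225 + 0.09963i)|11⟩

C-Ry(3.509) leaves the control-|0⟩ kets |00⟩, |01⟩ unchanged and applies Ry(3.509) to qubit 1 on the control-|1⟩ pair (|10⟩, |11⟩).
Ry(3.509) = [[cos(θ/2), −sin(θ/2)], [sin(θ/2), cos(θ/2)]]; θ = 3.509, cos(θ/2) ≈ -0.182672, sin(θ/2) ≈ 0.983174.
With a = amp(|10⟩) = (0.07126 + 0.01973i) and b = amp(|11⟩) = (0.5067 - 0.4392i):
new amp(|10⟩) = (-0.182672)·a + (-0.983174)·b = (-0.5112 + 0.4282i)
new amp(|11⟩) = (0.983174)·a + (-0.182672)·b = (-0.0225 + 0.09963i)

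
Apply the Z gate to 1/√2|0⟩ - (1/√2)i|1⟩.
1/√2|0⟩ + (1/√2)i|1⟩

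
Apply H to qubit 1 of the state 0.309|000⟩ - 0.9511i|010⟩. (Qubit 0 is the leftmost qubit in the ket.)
(0.2185 - 0.6725i)|000⟩ + (0.2185 + 0.6725i)|010⟩

H on qubit 1 mixes each pair of kets that differ only in qubit 1: amplitudes (a, b) of (|…0…⟩, |…1…⟩) become ((a + b)/√2, (a − b)/√2). Kets absent from the input have amplitude 0.
(|000⟩, |010⟩): (a, b) = (0.309, -0.9511i) → ((0.2185 - 0.6725i), (0.2185 + 0.6725i))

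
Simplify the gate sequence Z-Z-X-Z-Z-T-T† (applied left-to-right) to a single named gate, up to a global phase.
X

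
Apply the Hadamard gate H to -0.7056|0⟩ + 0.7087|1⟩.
0.002192|0⟩ - |1⟩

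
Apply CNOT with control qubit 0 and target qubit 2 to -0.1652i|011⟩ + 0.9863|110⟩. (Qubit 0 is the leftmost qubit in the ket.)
-0.1652i|011⟩ + 0.9863|111⟩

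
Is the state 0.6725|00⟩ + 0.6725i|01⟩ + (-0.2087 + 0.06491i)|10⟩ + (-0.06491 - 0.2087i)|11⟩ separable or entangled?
Separable

Writing the state as a|00⟩ + b|01⟩ + c|10⟩ + d|11⟩, it is a product state iff ad − bc = 0.
Here (a, b, c, d) = (0.6725, 0.6725i, (-0.2087 + 0.06491i), (-0.06491 - 0.2087i)): ad − bc = (0.6725)(-0.06491 - 0.2087i) − (0.6725i)(-0.2087 + 0.06491i) = 0, so the state is separable.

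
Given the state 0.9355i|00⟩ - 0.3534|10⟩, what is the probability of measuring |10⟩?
0.1249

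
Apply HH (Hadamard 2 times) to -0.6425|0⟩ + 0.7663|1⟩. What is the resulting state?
-0.6425|0⟩ + 0.7663|1⟩

H² = I, so an even number of Hadamards cancels: H^2 = I and the state is unchanged.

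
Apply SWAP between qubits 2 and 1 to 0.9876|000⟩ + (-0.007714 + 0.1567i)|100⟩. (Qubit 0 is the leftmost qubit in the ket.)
0.9876|000⟩ + (-0.007714 + 0.1567i)|100⟩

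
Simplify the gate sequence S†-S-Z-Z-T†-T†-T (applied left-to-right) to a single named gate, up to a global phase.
T†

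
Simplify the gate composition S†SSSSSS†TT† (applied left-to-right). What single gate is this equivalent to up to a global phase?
S†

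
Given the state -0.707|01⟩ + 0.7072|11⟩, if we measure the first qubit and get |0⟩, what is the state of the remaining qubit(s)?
-|1⟩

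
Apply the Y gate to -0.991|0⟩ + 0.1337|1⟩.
-0.1337i|0⟩ - 0.991i|1⟩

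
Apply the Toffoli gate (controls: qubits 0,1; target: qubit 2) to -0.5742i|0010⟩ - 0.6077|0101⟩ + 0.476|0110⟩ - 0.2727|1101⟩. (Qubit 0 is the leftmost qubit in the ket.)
-0.5742i|0010⟩ - 0.6077|0101⟩ + 0.476|0110⟩ - 0.2727|1111⟩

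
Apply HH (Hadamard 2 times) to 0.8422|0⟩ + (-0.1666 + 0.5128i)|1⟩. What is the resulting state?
0.8422|0⟩ + (-0.1666 + 0.5128i)|1⟩

H² = I, so an even number of Hadamards cancels: H^2 = I and the state is unchanged.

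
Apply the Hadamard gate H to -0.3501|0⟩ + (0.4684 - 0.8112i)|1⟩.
(0.08365 - 0.5736i)|0⟩ + (-0.5788 + 0.5736i)|1⟩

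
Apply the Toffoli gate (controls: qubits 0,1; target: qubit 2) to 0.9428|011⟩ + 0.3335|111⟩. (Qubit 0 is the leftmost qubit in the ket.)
0.9428|011⟩ + 0.3335|110⟩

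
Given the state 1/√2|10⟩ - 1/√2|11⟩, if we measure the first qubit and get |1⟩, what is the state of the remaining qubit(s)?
1/√2|0⟩ - 1/√2|1⟩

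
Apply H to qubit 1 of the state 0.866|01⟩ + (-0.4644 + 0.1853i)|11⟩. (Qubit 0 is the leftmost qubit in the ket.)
0.6124|00⟩ - 0.6124|01⟩ + (-0.3284 + 0.131i)|10⟩ + (0.3284 - 0.131i)|11⟩

H on qubit 1 mixes each pair of kets that differ only in qubit 1: amplitudes (a, b) of (|…0…⟩, |…1…⟩) become ((a + b)/√2, (a − b)/√2). Kets absent from the input have amplitude 0.
(|00⟩, |01⟩): (a, b) = (0, 0.866) → (0.6124, -0.6124)
(|10⟩, |11⟩): (a, b) = (0, (-0.4644 + 0.1853i)) → ((-0.3284 + 0.131i), (0.3284 - 0.131i))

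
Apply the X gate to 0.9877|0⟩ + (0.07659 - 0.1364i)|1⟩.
(0.07659 - 0.1364i)|0⟩ + 0.9877|1⟩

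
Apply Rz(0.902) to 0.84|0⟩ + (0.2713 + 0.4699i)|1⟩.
(0.756 - 0.3661i)|0⟩ + (0.03936 + 0.5412i)|1⟩

Rz(0.902) = [[e^(−iθ/2), 0], [0, e^(iθ/2)]] with e^(±iθ/2) = cos(θ/2) ± i·sin(θ/2); θ = 0.902, cos(θ/2) ≈ 0.900012, sin(θ/2) ≈ 0.435866.
With a = amp(|0⟩) = 0.84 and b = amp(|1⟩) = (0.2713 + 0.4699i):
new amp(|0⟩) = (0.900012 - 0.435866i)·a = (0.756 - 0.3661i)
new amp(|1⟩) = (0.900012 + 0.435866i)·b = (0.03936 + 0.5412i)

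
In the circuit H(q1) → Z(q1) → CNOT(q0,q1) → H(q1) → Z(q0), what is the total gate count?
5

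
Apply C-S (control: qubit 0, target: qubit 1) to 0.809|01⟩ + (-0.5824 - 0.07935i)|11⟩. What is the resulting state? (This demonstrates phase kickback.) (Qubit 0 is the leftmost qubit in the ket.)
0.809|01⟩ + (0.07935 - 0.5824i)|11⟩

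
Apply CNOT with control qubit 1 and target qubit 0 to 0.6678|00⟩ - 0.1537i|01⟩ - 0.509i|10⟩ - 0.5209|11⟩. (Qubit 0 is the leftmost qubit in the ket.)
0.6678|00⟩ - 0.5209|01⟩ - 0.509i|10⟩ - 0.1537i|11⟩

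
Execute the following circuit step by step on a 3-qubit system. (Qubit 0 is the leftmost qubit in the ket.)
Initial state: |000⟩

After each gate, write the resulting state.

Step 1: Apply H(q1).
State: 1/√2|000⟩ + 1/√2|010⟩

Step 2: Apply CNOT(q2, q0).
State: 1/√2|000⟩ + 1/√2|010⟩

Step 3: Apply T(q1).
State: 1/√2|000⟩ + (1/2 + (1/2)i)|010⟩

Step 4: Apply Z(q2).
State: 1/√2|000⟩ + (1/2 + (1/2)i)|010⟩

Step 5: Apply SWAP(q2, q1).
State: 1/√2|000⟩ + (1/2 + (1/2)i)|001⟩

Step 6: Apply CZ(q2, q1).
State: 1/√2|000⟩ + (1/2 + (1/2)i)|001⟩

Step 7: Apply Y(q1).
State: (1/√2)i|010⟩ + (-1/2 + (1/2)i)|011⟩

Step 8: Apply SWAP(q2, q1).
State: (1/√2)i|001⟩ + (-1/2 + (1/2)i)|011⟩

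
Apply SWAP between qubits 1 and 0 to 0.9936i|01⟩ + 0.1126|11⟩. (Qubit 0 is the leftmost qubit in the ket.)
0.9936i|10⟩ + 0.1126|11⟩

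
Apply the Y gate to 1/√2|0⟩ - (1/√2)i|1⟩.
-1/√2|0⟩ + (1/√2)i|1⟩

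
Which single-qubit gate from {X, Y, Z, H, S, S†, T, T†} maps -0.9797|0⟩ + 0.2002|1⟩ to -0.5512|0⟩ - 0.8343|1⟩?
H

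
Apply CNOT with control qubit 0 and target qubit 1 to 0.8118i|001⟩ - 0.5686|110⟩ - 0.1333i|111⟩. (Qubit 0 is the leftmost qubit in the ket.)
0.8118i|001⟩ - 0.5686|100⟩ - 0.1333i|101⟩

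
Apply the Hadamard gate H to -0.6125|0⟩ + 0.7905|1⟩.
0.1259|0⟩ - 0.9921|1⟩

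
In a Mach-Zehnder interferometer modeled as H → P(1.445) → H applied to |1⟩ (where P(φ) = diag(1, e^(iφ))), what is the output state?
(0.4373 - 0.496i)|0⟩ + (0.5627 + 0.496i)|1⟩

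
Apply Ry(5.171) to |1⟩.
-0.5279|0⟩ - 0.8493|1⟩

Ry(5.171) = [[cos(θ/2), −sin(θ/2)], [sin(θ/2), cos(θ/2)]]; θ = 5.171, cos(θ/2) ≈ -0.849324, sin(θ/2) ≈ 0.527872.
With a = amp(|0⟩) = 0 and b = amp(|1⟩) = 1:
new amp(|0⟩) = (-0.849324)·a + (-0.527872)·b = -0.5279
new amp(|1⟩) = (0.527872)·a + (-0.849324)·b = -0.8493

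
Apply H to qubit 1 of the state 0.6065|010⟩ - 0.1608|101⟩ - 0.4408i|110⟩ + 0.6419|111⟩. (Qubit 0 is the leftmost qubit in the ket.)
0.4289|000⟩ - 0.4289|010⟩ - 0.3117i|100⟩ + 0.3402|101⟩ + 0.3117i|110⟩ - 0.5676|111⟩

H on qubit 1 mixes each pair of kets that differ only in qubit 1: amplitudes (a, b) of (|…0…⟩, |…1…⟩) become ((a + b)/√2, (a − b)/√2). Kets absent from the input have amplitude 0.
(|000⟩, |010⟩): (a, b) = (0, 0.6065) → (0.4289, -0.4289)
(|100⟩, |110⟩): (a, b) = (0, -0.4408i) → (-0.3117i, 0.3117i)
(|101⟩, |111⟩): (a, b) = (-0.1608, 0.6419) → (0.3402, -0.5676)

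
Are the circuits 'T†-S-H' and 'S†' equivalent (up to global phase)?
No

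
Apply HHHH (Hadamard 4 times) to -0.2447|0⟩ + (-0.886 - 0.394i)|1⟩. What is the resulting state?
-0.2447|0⟩ + (-0.886 - 0.394i)|1⟩

H² = I, so an even number of Hadamards cancels: H^4 = I and the state is unchanged.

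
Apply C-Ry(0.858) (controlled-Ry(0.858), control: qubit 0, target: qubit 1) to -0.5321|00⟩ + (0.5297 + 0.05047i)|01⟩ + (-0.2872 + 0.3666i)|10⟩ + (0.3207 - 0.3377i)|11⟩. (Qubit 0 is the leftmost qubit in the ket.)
-0.5321|00⟩ + (0.5297 + 0.05047i)|01⟩ + (-0.3946 + 0.4738i)|10⟩ + (0.1722 - 0.1546i)|11⟩

C-Ry(0.858) leaves the control-|0⟩ kets |00⟩, |01⟩ unchanged and applies Ry(0.858) to qubit 1 on the control-|1⟩ pair (|10⟩, |11⟩).
Ry(0.858) = [[cos(θ/2), −sin(θ/2)], [sin(θ/2), cos(θ/2)]]; θ = 0.858, cos(θ/2) ≈ 0.909382, sin(θ/2) ≈ 0.415962.
With a = amp(|10⟩) = (-0.2872 + 0.3666i) and b = amp(|11⟩) = (0.3207 - 0.3377i):
new amp(|10⟩) = (0.909382)·a + (-0.415962)·b = (-0.3946 + 0.4738i)
new amp(|11⟩) = (0.415962)·a + (0.909382)·b = (0.1722 - 0.1546i)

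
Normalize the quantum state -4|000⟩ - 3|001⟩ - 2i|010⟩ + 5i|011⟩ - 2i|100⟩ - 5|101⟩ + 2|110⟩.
-0.4288|000⟩ - 0.3216|001⟩ - 0.2144i|010⟩ + 0.5361i|011⟩ - 0.2144i|100⟩ - 0.5361|101⟩ + 0.2144|110⟩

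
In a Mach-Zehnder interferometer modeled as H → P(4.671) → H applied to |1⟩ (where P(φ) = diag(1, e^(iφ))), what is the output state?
(0.5207 + 0.4996i)|0⟩ + (0.4793 - 0.4996i)|1⟩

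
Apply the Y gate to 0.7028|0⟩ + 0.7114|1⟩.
-0.7114i|0⟩ + 0.7028i|1⟩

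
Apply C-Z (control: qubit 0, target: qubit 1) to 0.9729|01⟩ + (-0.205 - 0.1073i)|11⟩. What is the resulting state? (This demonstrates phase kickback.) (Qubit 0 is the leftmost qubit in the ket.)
0.9729|01⟩ + (0.205 + 0.1073i)|11⟩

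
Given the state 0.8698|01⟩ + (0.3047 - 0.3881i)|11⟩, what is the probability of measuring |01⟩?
0.7566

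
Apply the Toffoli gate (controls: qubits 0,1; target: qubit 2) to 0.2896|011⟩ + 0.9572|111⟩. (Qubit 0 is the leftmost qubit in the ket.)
0.2896|011⟩ + 0.9572|110⟩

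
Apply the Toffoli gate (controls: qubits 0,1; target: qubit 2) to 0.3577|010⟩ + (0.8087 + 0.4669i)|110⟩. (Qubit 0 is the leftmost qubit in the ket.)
0.3577|010⟩ + (0.8087 + 0.4669i)|111⟩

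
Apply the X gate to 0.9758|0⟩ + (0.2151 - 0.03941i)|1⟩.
(0.2151 - 0.03941i)|0⟩ + 0.9758|1⟩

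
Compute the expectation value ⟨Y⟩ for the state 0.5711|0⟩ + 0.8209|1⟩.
0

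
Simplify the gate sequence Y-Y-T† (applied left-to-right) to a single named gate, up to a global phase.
T†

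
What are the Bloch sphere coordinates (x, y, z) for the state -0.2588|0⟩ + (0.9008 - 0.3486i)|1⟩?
(-0.4663, 0.1804, -0.866)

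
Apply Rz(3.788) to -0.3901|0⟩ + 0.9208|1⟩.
(0.1239 + 0.3699i)|0⟩ + (-0.2925 + 0.8731i)|1⟩

Rz(3.788) = [[e^(−iθ/2), 0], [0, e^(iθ/2)]] with e^(±iθ/2) = cos(θ/2) ± i·sin(θ/2); θ = 3.788, cos(θ/2) ≈ -0.317606, sin(θ/2) ≈ 0.948223.
With a = amp(|0⟩) = -0.3901 and b = amp(|1⟩) = 0.9208:
new amp(|0⟩) = (-0.317606 - 0.948223i)·a = (0.1239 + 0.3699i)
new amp(|1⟩) = (-0.317606 + 0.948223i)·b = (-0.2925 + 0.8731i)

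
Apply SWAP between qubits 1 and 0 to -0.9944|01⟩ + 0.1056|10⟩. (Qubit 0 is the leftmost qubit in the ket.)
0.1056|01⟩ - 0.9944|10⟩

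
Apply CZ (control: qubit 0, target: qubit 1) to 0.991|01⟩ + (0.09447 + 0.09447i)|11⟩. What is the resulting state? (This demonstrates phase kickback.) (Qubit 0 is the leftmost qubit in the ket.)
0.991|01⟩ + (-0.09447 - 0.09447i)|11⟩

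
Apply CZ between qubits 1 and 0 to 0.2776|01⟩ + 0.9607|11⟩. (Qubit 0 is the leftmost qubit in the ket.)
0.2776|01⟩ - 0.9607|11⟩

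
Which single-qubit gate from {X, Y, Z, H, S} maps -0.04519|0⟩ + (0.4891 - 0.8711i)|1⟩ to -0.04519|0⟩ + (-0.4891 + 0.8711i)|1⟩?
Z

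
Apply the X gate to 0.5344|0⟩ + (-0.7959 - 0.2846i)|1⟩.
(-0.7959 - 0.2846i)|0⟩ + 0.5344|1⟩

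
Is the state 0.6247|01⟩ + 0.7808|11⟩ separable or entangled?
Separable

Writing the state as a|00⟩ + b|01⟩ + c|10⟩ + d|11⟩, it is a product state iff ad − bc = 0.
Here (a, b, c, d) = (0, 0.6247, 0, 0.7808): ad − bc = (0)(0.7808) − (0.6247)(0) = 0, so the state is separable.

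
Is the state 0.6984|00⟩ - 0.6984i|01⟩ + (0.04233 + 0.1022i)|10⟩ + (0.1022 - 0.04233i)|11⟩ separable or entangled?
Separable

Writing the state as a|00⟩ + b|01⟩ + c|10⟩ + d|11⟩, it is a product state iff ad − bc = 0.
Here (a, b, c, d) = (0.6984, -0.6984i, (0.04233 + 0.1022i), (0.1022 - 0.04233i)): ad − bc = (0.6984)(0.1022 - 0.04233i) − (-0.6984i)(0.04233 + 0.1022i) = 0, so the state is separable.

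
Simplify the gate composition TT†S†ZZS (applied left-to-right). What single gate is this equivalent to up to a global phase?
I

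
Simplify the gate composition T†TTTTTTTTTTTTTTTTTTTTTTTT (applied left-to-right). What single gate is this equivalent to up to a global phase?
T†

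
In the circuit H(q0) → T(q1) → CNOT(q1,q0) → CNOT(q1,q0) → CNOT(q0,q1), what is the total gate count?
5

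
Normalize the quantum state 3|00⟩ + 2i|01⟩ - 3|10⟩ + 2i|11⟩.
0.5883|00⟩ + 0.3922i|01⟩ - 0.5883|10⟩ + 0.3922i|11⟩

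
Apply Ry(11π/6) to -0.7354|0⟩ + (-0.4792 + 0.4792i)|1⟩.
(0.8344 - 0.124i)|0⟩ + (0.2725 - 0.4629i)|1⟩

Ry(11π/6) = [[cos(θ/2), −sin(θ/2)], [sin(θ/2), cos(θ/2)]]; θ = 11π/6, cos(θ/2) ≈ -0.965926, sin(θ/2) ≈ 0.258819.
With a = amp(|0⟩) = -0.7354 and b = amp(|1⟩) = (-0.4792 + 0.4792i):
new amp(|0⟩) = (-0.965926)·a + (-0.258819)·b = (0.8344 - 0.124i)
new amp(|1⟩) = (0.258819)·a + (-0.965926)·b = (0.2725 - 0.4629i)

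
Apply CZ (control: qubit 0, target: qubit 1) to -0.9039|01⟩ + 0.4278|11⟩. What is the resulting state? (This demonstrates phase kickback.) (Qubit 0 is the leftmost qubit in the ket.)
-0.9039|01⟩ - 0.4278|11⟩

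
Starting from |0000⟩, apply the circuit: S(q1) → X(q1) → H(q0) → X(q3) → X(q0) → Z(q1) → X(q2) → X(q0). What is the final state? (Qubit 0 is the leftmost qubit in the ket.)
-1/√2|0111⟩ - 1/√2|1111⟩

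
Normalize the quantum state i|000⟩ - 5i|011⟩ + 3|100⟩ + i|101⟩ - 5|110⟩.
0.128i|000⟩ - 0.6402i|011⟩ + 0.3841|100⟩ + 0.128i|101⟩ - 0.6402|110⟩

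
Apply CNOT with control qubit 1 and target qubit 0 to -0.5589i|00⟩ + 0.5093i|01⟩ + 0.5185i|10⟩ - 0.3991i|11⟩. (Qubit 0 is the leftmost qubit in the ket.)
-0.5589i|00⟩ - 0.3991i|01⟩ + 0.5185i|10⟩ + 0.5093i|11⟩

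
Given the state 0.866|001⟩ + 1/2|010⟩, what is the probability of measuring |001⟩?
0.75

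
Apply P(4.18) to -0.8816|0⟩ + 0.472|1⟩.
-0.8816|0⟩ + (-0.2396 - 0.4067i)|1⟩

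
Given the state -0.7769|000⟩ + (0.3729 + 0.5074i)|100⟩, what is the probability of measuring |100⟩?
0.3965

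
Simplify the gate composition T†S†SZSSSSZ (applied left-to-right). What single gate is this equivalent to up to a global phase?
T†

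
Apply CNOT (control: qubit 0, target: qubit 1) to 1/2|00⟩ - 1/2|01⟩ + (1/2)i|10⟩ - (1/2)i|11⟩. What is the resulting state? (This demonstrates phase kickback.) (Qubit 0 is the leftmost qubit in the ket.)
1/2|00⟩ - 1/2|01⟩ - (1/2)i|10⟩ + (1/2)i|11⟩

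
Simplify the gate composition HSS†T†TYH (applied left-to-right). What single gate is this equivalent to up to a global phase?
Y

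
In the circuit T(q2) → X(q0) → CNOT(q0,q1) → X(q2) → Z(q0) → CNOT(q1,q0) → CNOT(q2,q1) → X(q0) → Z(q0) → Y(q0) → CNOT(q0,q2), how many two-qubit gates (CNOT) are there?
4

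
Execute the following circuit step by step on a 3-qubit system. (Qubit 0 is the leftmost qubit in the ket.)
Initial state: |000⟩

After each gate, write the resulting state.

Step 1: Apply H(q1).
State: 1/√2|000⟩ + 1/√2|010⟩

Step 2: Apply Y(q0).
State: (1/√2)i|100⟩ + (1/√2)i|110⟩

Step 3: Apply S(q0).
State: -1/√2|100⟩ - 1/√2|110⟩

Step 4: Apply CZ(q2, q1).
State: -1/√2|100⟩ - 1/√2|110⟩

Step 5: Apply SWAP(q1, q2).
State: -1/√2|100⟩ - 1/√2|101⟩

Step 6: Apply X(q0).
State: -1/√2|000⟩ - 1/√2|001⟩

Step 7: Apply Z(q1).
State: -1/√2|000⟩ - 1/√2|001⟩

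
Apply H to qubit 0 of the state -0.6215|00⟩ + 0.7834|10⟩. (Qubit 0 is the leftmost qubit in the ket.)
0.1145|00⟩ - 0.9934|10⟩

H on qubit 0 mixes each pair of kets that differ only in qubit 0: amplitudes (a, b) of (|…0…⟩, |…1…⟩) become ((a + b)/√2, (a − b)/√2). Kets absent from the input have amplitude 0.
(|00⟩, |10⟩): (a, b) = (-0.6215, 0.7834) → (0.1145, -0.9934)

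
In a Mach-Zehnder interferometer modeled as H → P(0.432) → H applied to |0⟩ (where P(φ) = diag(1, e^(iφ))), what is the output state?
(0.9541 + 0.2093i)|0⟩ + (0.04593 - 0.2093i)|1⟩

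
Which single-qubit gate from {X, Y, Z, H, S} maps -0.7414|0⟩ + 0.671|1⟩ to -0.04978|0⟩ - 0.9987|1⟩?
H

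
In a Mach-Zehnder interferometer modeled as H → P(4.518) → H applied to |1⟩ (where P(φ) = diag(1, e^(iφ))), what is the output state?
(0.5966 + 0.4906i)|0⟩ + (0.4034 - 0.4906i)|1⟩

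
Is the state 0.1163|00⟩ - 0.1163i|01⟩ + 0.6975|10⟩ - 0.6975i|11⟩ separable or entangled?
Separable

Writing the state as a|00⟩ + b|01⟩ + c|10⟩ + d|11⟩, it is a product state iff ad − bc = 0.
Here (a, b, c, d) = (0.1163, -0.1163i, 0.6975, -0.6975i): ad − bc = (0.1163)(-0.6975i) − (-0.1163i)(0.6975) = 0, so the state is separable.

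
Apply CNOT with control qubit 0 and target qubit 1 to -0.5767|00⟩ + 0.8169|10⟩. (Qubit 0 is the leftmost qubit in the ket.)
-0.5767|00⟩ + 0.8169|11⟩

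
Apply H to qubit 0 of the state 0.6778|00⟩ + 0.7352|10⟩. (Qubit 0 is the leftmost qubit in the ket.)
0.9991|00⟩ - 0.04059|10⟩

H on qubit 0 mixes each pair of kets that differ only in qubit 0: amplitudes (a, b) of (|…0…⟩, |…1…⟩) become ((a + b)/√2, (a − b)/√2). Kets absent from the input have amplitude 0.
(|00⟩, |10⟩): (a, b) = (0.6778, 0.7352) → (0.9991, -0.04059)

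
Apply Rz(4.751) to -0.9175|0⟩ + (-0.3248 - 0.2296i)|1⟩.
(0.6612 + 0.6361i)|0⟩ + (0.3932 - 0.05974i)|1⟩

Rz(4.751) = [[e^(−iθ/2), 0], [0, e^(iθ/2)]] with e^(±iθ/2) = cos(θ/2) ± i·sin(θ/2); θ = 4.751, cos(θ/2) ≈ -0.720625, sin(θ/2) ≈ 0.693325.
With a = amp(|0⟩) = -0.9175 and b = amp(|1⟩) = (-0.3248 - 0.2296i):
new amp(|0⟩) = (-0.720625 - 0.693325i)·a = (0.6612 + 0.6361i)
new amp(|1⟩) = (-0.720625 + 0.693325i)·b = (0.3932 - 0.05974i)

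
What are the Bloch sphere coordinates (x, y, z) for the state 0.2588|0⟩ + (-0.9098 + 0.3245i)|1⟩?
(-0.4709, 0.168, -0.8661)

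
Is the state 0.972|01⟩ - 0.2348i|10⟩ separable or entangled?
Entangled

Writing the state as a|00⟩ + b|01⟩ + c|10⟩ + d|11⟩, it is a product state iff ad − bc = 0.
Here (a, b, c, d) = (0, 0.972, -0.2348i, 0): ad − bc = (0)(0) − (0.972)(-0.2348i) = 0.2282i ≠ 0, so the state is entangled.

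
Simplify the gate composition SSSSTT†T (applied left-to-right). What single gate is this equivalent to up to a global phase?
T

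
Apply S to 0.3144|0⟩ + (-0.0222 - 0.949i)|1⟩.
0.3144|0⟩ + (0.949 - 0.0222i)|1⟩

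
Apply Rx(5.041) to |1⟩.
-0.5819i|0⟩ - 0.8132|1⟩

Rx(5.041) = [[cos(θ/2), −i·sin(θ/2)], [−i·sin(θ/2), cos(θ/2)]]; θ = 5.041, cos(θ/2) ≈ -0.813243, sin(θ/2) ≈ 0.581924.
With a = amp(|0⟩) = 0 and b = amp(|1⟩) = 1:
new amp(|0⟩) = (-0.813243)·a + (-0.581924i)·b = -0.5819i
new amp(|1⟩) = (-0.581924i)·a + (-0.813243)·b = -0.8132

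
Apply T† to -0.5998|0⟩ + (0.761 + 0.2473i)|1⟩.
-0.5998|0⟩ + (0.713 - 0.3632i)|1⟩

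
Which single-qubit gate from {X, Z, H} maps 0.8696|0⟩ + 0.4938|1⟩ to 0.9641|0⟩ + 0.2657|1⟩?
H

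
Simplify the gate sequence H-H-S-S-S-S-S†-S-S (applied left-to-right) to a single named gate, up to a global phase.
S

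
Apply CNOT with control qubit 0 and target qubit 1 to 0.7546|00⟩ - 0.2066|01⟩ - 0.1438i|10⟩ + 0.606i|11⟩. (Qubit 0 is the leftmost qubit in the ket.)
0.7546|00⟩ - 0.2066|01⟩ + 0.606i|10⟩ - 0.1438i|11⟩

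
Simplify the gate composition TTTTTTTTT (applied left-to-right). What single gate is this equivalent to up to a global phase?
T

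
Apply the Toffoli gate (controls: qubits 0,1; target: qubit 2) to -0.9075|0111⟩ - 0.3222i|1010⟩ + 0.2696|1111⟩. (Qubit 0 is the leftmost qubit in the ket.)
-0.9075|0111⟩ - 0.3222i|1010⟩ + 0.2696|1101⟩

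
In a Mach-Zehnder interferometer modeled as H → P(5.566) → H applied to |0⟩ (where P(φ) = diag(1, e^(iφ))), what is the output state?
(0.8768 - 0.3286i)|0⟩ + (0.1232 + 0.3286i)|1⟩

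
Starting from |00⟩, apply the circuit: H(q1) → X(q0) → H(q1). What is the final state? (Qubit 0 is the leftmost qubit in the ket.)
|10⟩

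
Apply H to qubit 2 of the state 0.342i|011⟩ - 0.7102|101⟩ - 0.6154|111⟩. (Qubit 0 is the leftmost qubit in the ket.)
0.2418i|010⟩ - 0.2418i|011⟩ - 0.5022|100⟩ + 0.5022|101⟩ - 0.4352|110⟩ + 0.4352|111⟩

H on qubit 2 mixes each pair of kets that differ only in qubit 2: amplitudes (a, b) of (|…0…⟩, |…1…⟩) become ((a + b)/√2, (a − b)/√2). Kets absent from the input have amplitude 0.
(|010⟩, |011⟩): (a, b) = (0, 0.342i) → (0.2418i, -0.2418i)
(|100⟩, |101⟩): (a, b) = (0, -0.7102) → (-0.5022, 0.5022)
(|110⟩, |111⟩): (a, b) = (0, -0.6154) → (-0.4352, 0.4352)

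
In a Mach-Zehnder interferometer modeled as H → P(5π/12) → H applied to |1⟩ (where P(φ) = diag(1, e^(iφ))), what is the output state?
(0.3706 - 0.483i)|0⟩ + (0.6294 + 0.483i)|1⟩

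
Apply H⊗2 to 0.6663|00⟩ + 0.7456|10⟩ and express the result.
0.706|00⟩ + 0.706|01⟩ - 0.03965|10⟩ - 0.03965|11⟩

H⊗2 gives amp(|y⟩) = (1/2) Σ_x (−1)^(x·y) amp(|x⟩), where x·y is the number of positions in which both x and y have a 1.
|00⟩: (0.6663 + 0.7456)/2 = 0.706
|01⟩: (0.6663 + 0.7456)/2 = 0.706
|10⟩: (0.6663 - 0.7456)/2 = -0.03965
|11⟩: (0.6663 - 0.7456)/2 = -0.03965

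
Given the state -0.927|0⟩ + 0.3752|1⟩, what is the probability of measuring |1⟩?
0.1408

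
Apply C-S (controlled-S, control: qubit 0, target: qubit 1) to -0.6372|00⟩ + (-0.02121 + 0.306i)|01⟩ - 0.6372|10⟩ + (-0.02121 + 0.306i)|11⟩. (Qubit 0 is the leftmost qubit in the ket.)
-0.6372|00⟩ + (-0.02121 + 0.306i)|01⟩ - 0.6372|10⟩ + (-0.306 - 0.02121i)|11⟩

C-S leaves the control-|0⟩ kets |00⟩, |01⟩ unchanged and applies S to qubit 1 on the control-|1⟩ pair (|10⟩, |11⟩).
S = [[1, 0], [0, i]].
With a = amp(|10⟩) = -0.6372 and b = amp(|11⟩) = (-0.02121 + 0.306i):
new amp(|10⟩) = (1)·a = -0.6372
new amp(|11⟩) = (i)·b = (-0.306 - 0.02121i)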